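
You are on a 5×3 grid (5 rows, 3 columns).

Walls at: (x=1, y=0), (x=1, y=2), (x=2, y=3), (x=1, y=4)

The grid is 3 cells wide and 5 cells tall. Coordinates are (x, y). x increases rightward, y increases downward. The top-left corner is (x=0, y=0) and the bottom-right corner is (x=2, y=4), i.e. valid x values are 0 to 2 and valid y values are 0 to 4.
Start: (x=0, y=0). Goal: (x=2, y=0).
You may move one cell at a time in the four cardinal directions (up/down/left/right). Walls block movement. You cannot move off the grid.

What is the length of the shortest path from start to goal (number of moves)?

Answer: Shortest path length: 4

Derivation:
BFS from (x=0, y=0) until reaching (x=2, y=0):
  Distance 0: (x=0, y=0)
  Distance 1: (x=0, y=1)
  Distance 2: (x=1, y=1), (x=0, y=2)
  Distance 3: (x=2, y=1), (x=0, y=3)
  Distance 4: (x=2, y=0), (x=2, y=2), (x=1, y=3), (x=0, y=4)  <- goal reached here
One shortest path (4 moves): (x=0, y=0) -> (x=0, y=1) -> (x=1, y=1) -> (x=2, y=1) -> (x=2, y=0)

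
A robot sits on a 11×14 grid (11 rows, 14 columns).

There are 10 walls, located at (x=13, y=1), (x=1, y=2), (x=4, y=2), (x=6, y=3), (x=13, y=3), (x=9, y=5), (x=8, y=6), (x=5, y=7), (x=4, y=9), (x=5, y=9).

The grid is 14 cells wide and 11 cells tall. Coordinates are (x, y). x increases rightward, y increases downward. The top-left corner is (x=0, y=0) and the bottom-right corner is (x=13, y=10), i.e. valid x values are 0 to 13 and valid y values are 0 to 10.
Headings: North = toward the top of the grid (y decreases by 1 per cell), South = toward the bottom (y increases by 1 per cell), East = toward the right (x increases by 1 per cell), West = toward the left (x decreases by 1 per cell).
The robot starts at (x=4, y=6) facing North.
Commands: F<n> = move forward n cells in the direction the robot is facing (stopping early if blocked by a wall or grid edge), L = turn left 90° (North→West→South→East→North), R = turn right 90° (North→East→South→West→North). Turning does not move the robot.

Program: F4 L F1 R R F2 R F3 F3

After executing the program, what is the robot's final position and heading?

Start: (x=4, y=6), facing North
  F4: move forward 3/4 (blocked), now at (x=4, y=3)
  L: turn left, now facing West
  F1: move forward 1, now at (x=3, y=3)
  R: turn right, now facing North
  R: turn right, now facing East
  F2: move forward 2, now at (x=5, y=3)
  R: turn right, now facing South
  F3: move forward 3, now at (x=5, y=6)
  F3: move forward 0/3 (blocked), now at (x=5, y=6)
Final: (x=5, y=6), facing South

Answer: Final position: (x=5, y=6), facing South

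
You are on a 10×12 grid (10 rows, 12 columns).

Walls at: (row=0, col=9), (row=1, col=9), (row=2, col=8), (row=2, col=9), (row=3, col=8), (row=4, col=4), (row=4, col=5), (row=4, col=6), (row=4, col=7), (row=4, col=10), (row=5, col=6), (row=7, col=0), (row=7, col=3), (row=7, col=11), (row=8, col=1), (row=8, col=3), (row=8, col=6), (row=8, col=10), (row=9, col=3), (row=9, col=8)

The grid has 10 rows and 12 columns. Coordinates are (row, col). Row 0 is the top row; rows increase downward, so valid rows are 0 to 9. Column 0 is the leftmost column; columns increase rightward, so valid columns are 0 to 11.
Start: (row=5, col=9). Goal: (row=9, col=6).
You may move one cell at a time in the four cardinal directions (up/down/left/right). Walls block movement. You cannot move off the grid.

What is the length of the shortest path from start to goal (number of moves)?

BFS from (row=5, col=9) until reaching (row=9, col=6):
  Distance 0: (row=5, col=9)
  Distance 1: (row=4, col=9), (row=5, col=8), (row=5, col=10), (row=6, col=9)
  Distance 2: (row=3, col=9), (row=4, col=8), (row=5, col=7), (row=5, col=11), (row=6, col=8), (row=6, col=10), (row=7, col=9)
  Distance 3: (row=3, col=10), (row=4, col=11), (row=6, col=7), (row=6, col=11), (row=7, col=8), (row=7, col=10), (row=8, col=9)
  Distance 4: (row=2, col=10), (row=3, col=11), (row=6, col=6), (row=7, col=7), (row=8, col=8), (row=9, col=9)
  Distance 5: (row=1, col=10), (row=2, col=11), (row=6, col=5), (row=7, col=6), (row=8, col=7), (row=9, col=10)
  Distance 6: (row=0, col=10), (row=1, col=11), (row=5, col=5), (row=6, col=4), (row=7, col=5), (row=9, col=7), (row=9, col=11)
  Distance 7: (row=0, col=11), (row=5, col=4), (row=6, col=3), (row=7, col=4), (row=8, col=5), (row=8, col=11), (row=9, col=6)  <- goal reached here
One shortest path (7 moves): (row=5, col=9) -> (row=5, col=8) -> (row=5, col=7) -> (row=6, col=7) -> (row=7, col=7) -> (row=8, col=7) -> (row=9, col=7) -> (row=9, col=6)

Answer: Shortest path length: 7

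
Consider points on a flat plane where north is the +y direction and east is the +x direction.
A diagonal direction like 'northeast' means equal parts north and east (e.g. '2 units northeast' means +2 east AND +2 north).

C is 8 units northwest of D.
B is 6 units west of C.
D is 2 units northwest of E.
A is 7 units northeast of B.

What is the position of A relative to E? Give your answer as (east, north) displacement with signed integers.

Place E at the origin (east=0, north=0).
  D is 2 units northwest of E: delta (east=-2, north=+2); D at (east=-2, north=2).
  C is 8 units northwest of D: delta (east=-8, north=+8); C at (east=-10, north=10).
  B is 6 units west of C: delta (east=-6, north=+0); B at (east=-16, north=10).
  A is 7 units northeast of B: delta (east=+7, north=+7); A at (east=-9, north=17).
Therefore A relative to E: (east=-9, north=17).

Answer: A is at (east=-9, north=17) relative to E.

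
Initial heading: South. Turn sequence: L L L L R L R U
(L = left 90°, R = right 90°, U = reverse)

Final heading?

Start: South
  L (left (90° counter-clockwise)) -> East
  L (left (90° counter-clockwise)) -> North
  L (left (90° counter-clockwise)) -> West
  L (left (90° counter-clockwise)) -> South
  R (right (90° clockwise)) -> West
  L (left (90° counter-clockwise)) -> South
  R (right (90° clockwise)) -> West
  U (U-turn (180°)) -> East
Final: East

Answer: Final heading: East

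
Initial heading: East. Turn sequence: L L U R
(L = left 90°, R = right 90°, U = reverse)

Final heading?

Start: East
  L (left (90° counter-clockwise)) -> North
  L (left (90° counter-clockwise)) -> West
  U (U-turn (180°)) -> East
  R (right (90° clockwise)) -> South
Final: South

Answer: Final heading: South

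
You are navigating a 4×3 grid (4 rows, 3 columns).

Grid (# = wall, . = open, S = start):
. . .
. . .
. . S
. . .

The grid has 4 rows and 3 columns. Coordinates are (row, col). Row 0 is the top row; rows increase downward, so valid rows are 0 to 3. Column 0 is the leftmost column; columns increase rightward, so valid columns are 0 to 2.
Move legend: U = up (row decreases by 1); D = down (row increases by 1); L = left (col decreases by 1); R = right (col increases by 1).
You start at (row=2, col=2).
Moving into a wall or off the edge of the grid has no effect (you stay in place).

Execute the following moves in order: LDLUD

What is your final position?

Start: (row=2, col=2)
  L (left): (row=2, col=2) -> (row=2, col=1)
  D (down): (row=2, col=1) -> (row=3, col=1)
  L (left): (row=3, col=1) -> (row=3, col=0)
  U (up): (row=3, col=0) -> (row=2, col=0)
  D (down): (row=2, col=0) -> (row=3, col=0)
Final: (row=3, col=0)

Answer: Final position: (row=3, col=0)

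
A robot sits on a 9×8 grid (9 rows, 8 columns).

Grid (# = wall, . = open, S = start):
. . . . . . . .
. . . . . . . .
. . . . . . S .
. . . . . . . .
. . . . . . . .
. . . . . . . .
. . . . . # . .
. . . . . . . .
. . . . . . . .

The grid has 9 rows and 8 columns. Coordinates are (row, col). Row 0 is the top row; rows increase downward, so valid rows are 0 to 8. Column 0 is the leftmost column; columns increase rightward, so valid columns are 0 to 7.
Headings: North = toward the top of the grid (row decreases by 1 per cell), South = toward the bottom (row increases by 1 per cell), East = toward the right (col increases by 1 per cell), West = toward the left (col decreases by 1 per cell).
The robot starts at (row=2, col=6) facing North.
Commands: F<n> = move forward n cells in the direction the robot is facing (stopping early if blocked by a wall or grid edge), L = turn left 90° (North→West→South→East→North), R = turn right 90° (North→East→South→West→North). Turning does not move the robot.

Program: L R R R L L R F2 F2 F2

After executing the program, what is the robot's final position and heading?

Start: (row=2, col=6), facing North
  L: turn left, now facing West
  R: turn right, now facing North
  R: turn right, now facing East
  R: turn right, now facing South
  L: turn left, now facing East
  L: turn left, now facing North
  R: turn right, now facing East
  F2: move forward 1/2 (blocked), now at (row=2, col=7)
  F2: move forward 0/2 (blocked), now at (row=2, col=7)
  F2: move forward 0/2 (blocked), now at (row=2, col=7)
Final: (row=2, col=7), facing East

Answer: Final position: (row=2, col=7), facing East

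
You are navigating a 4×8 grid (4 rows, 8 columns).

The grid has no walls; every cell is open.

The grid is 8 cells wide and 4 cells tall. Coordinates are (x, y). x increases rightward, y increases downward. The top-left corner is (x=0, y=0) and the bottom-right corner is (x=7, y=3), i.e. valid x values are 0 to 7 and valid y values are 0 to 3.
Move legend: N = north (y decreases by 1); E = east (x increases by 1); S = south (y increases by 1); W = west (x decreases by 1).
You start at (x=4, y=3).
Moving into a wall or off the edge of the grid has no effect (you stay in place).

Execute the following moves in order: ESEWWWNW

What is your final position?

Answer: Final position: (x=2, y=2)

Derivation:
Start: (x=4, y=3)
  E (east): (x=4, y=3) -> (x=5, y=3)
  S (south): blocked, stay at (x=5, y=3)
  E (east): (x=5, y=3) -> (x=6, y=3)
  W (west): (x=6, y=3) -> (x=5, y=3)
  W (west): (x=5, y=3) -> (x=4, y=3)
  W (west): (x=4, y=3) -> (x=3, y=3)
  N (north): (x=3, y=3) -> (x=3, y=2)
  W (west): (x=3, y=2) -> (x=2, y=2)
Final: (x=2, y=2)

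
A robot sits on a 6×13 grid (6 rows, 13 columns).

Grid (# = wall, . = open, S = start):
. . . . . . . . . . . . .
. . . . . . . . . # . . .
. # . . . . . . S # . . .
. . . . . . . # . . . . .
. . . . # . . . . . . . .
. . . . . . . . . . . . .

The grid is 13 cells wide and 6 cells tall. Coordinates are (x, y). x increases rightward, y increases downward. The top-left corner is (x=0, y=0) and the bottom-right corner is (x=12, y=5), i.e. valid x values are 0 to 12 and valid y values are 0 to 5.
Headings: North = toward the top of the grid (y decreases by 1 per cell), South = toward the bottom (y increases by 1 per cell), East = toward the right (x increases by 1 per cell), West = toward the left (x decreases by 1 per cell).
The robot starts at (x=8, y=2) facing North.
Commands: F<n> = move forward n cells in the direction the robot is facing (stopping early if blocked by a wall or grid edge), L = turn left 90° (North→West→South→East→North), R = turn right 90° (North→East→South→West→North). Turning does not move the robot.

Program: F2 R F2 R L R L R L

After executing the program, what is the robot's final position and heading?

Answer: Final position: (x=10, y=0), facing East

Derivation:
Start: (x=8, y=2), facing North
  F2: move forward 2, now at (x=8, y=0)
  R: turn right, now facing East
  F2: move forward 2, now at (x=10, y=0)
  R: turn right, now facing South
  L: turn left, now facing East
  R: turn right, now facing South
  L: turn left, now facing East
  R: turn right, now facing South
  L: turn left, now facing East
Final: (x=10, y=0), facing East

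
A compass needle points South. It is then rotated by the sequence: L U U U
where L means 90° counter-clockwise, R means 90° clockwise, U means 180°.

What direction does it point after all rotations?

Start: South
  L (left (90° counter-clockwise)) -> East
  U (U-turn (180°)) -> West
  U (U-turn (180°)) -> East
  U (U-turn (180°)) -> West
Final: West

Answer: Final heading: West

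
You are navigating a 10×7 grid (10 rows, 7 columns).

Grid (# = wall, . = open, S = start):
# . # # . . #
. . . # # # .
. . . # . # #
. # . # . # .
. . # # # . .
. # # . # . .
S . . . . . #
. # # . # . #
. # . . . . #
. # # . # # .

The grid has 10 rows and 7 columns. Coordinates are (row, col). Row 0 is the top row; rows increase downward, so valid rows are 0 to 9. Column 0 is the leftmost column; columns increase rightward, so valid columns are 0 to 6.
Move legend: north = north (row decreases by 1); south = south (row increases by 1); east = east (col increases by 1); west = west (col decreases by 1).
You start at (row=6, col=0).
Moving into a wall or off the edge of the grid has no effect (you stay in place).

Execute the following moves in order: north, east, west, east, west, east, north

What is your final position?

Start: (row=6, col=0)
  north (north): (row=6, col=0) -> (row=5, col=0)
  east (east): blocked, stay at (row=5, col=0)
  west (west): blocked, stay at (row=5, col=0)
  east (east): blocked, stay at (row=5, col=0)
  west (west): blocked, stay at (row=5, col=0)
  east (east): blocked, stay at (row=5, col=0)
  north (north): (row=5, col=0) -> (row=4, col=0)
Final: (row=4, col=0)

Answer: Final position: (row=4, col=0)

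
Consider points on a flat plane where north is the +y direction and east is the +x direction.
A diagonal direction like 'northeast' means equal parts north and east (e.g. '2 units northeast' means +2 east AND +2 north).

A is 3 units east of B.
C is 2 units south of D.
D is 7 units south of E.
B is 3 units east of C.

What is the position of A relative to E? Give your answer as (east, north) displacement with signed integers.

Place E at the origin (east=0, north=0).
  D is 7 units south of E: delta (east=+0, north=-7); D at (east=0, north=-7).
  C is 2 units south of D: delta (east=+0, north=-2); C at (east=0, north=-9).
  B is 3 units east of C: delta (east=+3, north=+0); B at (east=3, north=-9).
  A is 3 units east of B: delta (east=+3, north=+0); A at (east=6, north=-9).
Therefore A relative to E: (east=6, north=-9).

Answer: A is at (east=6, north=-9) relative to E.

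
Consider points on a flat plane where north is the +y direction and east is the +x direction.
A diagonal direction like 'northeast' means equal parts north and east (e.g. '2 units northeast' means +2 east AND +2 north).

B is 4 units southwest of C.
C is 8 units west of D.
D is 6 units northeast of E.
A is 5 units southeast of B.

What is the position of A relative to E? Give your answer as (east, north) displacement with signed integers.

Place E at the origin (east=0, north=0).
  D is 6 units northeast of E: delta (east=+6, north=+6); D at (east=6, north=6).
  C is 8 units west of D: delta (east=-8, north=+0); C at (east=-2, north=6).
  B is 4 units southwest of C: delta (east=-4, north=-4); B at (east=-6, north=2).
  A is 5 units southeast of B: delta (east=+5, north=-5); A at (east=-1, north=-3).
Therefore A relative to E: (east=-1, north=-3).

Answer: A is at (east=-1, north=-3) relative to E.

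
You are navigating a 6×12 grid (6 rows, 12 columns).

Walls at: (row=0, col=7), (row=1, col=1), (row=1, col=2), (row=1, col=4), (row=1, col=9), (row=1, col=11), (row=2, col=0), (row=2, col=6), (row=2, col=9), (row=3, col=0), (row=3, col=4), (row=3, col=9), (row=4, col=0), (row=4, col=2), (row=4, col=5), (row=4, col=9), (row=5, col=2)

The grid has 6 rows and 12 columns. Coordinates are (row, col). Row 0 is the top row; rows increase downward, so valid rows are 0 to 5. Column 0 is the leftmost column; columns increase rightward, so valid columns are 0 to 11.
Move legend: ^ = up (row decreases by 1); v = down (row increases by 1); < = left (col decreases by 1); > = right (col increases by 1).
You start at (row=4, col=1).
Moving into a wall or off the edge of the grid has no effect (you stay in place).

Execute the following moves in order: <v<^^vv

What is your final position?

Answer: Final position: (row=5, col=0)

Derivation:
Start: (row=4, col=1)
  < (left): blocked, stay at (row=4, col=1)
  v (down): (row=4, col=1) -> (row=5, col=1)
  < (left): (row=5, col=1) -> (row=5, col=0)
  ^ (up): blocked, stay at (row=5, col=0)
  ^ (up): blocked, stay at (row=5, col=0)
  v (down): blocked, stay at (row=5, col=0)
  v (down): blocked, stay at (row=5, col=0)
Final: (row=5, col=0)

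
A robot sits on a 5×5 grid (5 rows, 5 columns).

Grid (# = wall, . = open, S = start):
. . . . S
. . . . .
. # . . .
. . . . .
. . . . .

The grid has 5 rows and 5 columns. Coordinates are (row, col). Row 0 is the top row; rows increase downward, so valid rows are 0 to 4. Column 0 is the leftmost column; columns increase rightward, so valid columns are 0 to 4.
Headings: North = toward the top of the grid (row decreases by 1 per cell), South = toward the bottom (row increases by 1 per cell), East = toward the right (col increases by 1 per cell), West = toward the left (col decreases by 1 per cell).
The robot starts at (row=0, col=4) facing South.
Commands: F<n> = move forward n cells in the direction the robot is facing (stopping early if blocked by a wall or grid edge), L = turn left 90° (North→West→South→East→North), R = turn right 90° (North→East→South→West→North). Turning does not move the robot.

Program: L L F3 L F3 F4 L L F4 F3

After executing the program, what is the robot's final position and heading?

Start: (row=0, col=4), facing South
  L: turn left, now facing East
  L: turn left, now facing North
  F3: move forward 0/3 (blocked), now at (row=0, col=4)
  L: turn left, now facing West
  F3: move forward 3, now at (row=0, col=1)
  F4: move forward 1/4 (blocked), now at (row=0, col=0)
  L: turn left, now facing South
  L: turn left, now facing East
  F4: move forward 4, now at (row=0, col=4)
  F3: move forward 0/3 (blocked), now at (row=0, col=4)
Final: (row=0, col=4), facing East

Answer: Final position: (row=0, col=4), facing East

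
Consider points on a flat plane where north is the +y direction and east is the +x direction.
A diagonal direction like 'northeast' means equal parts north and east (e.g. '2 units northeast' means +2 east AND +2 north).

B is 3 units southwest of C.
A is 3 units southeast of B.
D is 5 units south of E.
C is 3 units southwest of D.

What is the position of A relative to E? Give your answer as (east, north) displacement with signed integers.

Answer: A is at (east=-3, north=-14) relative to E.

Derivation:
Place E at the origin (east=0, north=0).
  D is 5 units south of E: delta (east=+0, north=-5); D at (east=0, north=-5).
  C is 3 units southwest of D: delta (east=-3, north=-3); C at (east=-3, north=-8).
  B is 3 units southwest of C: delta (east=-3, north=-3); B at (east=-6, north=-11).
  A is 3 units southeast of B: delta (east=+3, north=-3); A at (east=-3, north=-14).
Therefore A relative to E: (east=-3, north=-14).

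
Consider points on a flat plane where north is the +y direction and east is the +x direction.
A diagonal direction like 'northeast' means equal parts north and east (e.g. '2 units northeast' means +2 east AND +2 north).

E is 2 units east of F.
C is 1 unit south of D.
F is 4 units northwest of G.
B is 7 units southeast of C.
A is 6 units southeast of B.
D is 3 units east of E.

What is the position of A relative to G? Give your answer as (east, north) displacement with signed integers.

Place G at the origin (east=0, north=0).
  F is 4 units northwest of G: delta (east=-4, north=+4); F at (east=-4, north=4).
  E is 2 units east of F: delta (east=+2, north=+0); E at (east=-2, north=4).
  D is 3 units east of E: delta (east=+3, north=+0); D at (east=1, north=4).
  C is 1 unit south of D: delta (east=+0, north=-1); C at (east=1, north=3).
  B is 7 units southeast of C: delta (east=+7, north=-7); B at (east=8, north=-4).
  A is 6 units southeast of B: delta (east=+6, north=-6); A at (east=14, north=-10).
Therefore A relative to G: (east=14, north=-10).

Answer: A is at (east=14, north=-10) relative to G.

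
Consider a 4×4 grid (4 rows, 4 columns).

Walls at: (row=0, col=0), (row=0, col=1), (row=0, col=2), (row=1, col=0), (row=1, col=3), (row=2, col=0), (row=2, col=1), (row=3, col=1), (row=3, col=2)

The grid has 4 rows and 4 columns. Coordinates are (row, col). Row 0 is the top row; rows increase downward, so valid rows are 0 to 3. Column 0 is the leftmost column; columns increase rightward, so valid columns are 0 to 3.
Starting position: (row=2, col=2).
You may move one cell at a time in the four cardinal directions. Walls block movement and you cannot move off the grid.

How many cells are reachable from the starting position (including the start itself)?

BFS flood-fill from (row=2, col=2):
  Distance 0: (row=2, col=2)
  Distance 1: (row=1, col=2), (row=2, col=3)
  Distance 2: (row=1, col=1), (row=3, col=3)
Total reachable: 5 (grid has 7 open cells total)

Answer: Reachable cells: 5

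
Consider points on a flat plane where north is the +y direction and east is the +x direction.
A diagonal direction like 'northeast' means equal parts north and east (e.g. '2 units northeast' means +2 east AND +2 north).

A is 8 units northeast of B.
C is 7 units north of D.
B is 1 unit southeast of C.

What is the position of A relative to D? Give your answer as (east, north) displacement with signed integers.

Place D at the origin (east=0, north=0).
  C is 7 units north of D: delta (east=+0, north=+7); C at (east=0, north=7).
  B is 1 unit southeast of C: delta (east=+1, north=-1); B at (east=1, north=6).
  A is 8 units northeast of B: delta (east=+8, north=+8); A at (east=9, north=14).
Therefore A relative to D: (east=9, north=14).

Answer: A is at (east=9, north=14) relative to D.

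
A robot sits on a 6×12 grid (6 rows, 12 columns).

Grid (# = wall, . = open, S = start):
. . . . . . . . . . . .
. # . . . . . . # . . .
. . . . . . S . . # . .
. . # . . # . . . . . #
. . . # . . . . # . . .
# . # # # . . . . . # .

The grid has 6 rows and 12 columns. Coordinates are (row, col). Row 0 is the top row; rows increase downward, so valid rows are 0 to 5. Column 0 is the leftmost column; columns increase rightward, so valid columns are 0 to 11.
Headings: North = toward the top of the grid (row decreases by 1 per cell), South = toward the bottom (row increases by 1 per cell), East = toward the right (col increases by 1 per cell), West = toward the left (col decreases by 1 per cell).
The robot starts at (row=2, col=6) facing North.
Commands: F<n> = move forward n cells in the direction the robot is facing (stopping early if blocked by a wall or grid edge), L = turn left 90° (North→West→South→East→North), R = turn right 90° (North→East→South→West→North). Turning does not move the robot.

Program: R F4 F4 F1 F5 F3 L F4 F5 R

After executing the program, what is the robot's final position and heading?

Answer: Final position: (row=2, col=8), facing East

Derivation:
Start: (row=2, col=6), facing North
  R: turn right, now facing East
  F4: move forward 2/4 (blocked), now at (row=2, col=8)
  F4: move forward 0/4 (blocked), now at (row=2, col=8)
  F1: move forward 0/1 (blocked), now at (row=2, col=8)
  F5: move forward 0/5 (blocked), now at (row=2, col=8)
  F3: move forward 0/3 (blocked), now at (row=2, col=8)
  L: turn left, now facing North
  F4: move forward 0/4 (blocked), now at (row=2, col=8)
  F5: move forward 0/5 (blocked), now at (row=2, col=8)
  R: turn right, now facing East
Final: (row=2, col=8), facing East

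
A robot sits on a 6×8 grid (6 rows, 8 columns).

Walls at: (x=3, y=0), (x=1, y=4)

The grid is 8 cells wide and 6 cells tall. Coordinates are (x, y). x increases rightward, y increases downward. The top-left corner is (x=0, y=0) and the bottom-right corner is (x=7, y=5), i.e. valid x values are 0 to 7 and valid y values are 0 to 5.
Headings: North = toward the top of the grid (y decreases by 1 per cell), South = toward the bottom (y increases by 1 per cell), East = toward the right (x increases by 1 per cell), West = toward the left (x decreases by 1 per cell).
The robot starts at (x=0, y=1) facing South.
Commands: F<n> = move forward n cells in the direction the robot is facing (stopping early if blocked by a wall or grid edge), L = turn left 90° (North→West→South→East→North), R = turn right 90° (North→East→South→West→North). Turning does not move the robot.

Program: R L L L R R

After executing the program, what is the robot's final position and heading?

Answer: Final position: (x=0, y=1), facing South

Derivation:
Start: (x=0, y=1), facing South
  R: turn right, now facing West
  L: turn left, now facing South
  L: turn left, now facing East
  L: turn left, now facing North
  R: turn right, now facing East
  R: turn right, now facing South
Final: (x=0, y=1), facing South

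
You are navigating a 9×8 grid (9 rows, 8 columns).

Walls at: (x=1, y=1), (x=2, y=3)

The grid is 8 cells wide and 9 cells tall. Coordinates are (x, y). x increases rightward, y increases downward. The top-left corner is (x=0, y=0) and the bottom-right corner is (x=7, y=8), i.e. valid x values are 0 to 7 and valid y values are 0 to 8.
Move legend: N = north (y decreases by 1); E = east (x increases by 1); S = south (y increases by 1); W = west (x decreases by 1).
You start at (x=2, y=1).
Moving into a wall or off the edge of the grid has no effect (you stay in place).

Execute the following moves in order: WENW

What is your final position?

Start: (x=2, y=1)
  W (west): blocked, stay at (x=2, y=1)
  E (east): (x=2, y=1) -> (x=3, y=1)
  N (north): (x=3, y=1) -> (x=3, y=0)
  W (west): (x=3, y=0) -> (x=2, y=0)
Final: (x=2, y=0)

Answer: Final position: (x=2, y=0)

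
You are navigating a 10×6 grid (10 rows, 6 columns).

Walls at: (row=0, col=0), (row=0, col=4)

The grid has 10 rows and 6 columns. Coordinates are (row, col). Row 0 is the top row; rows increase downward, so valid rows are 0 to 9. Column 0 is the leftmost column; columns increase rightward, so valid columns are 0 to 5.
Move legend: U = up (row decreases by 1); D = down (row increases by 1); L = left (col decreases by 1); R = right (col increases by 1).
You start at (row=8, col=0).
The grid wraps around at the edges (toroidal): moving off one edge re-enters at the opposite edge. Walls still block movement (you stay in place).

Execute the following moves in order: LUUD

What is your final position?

Start: (row=8, col=0)
  L (left): (row=8, col=0) -> (row=8, col=5)
  U (up): (row=8, col=5) -> (row=7, col=5)
  U (up): (row=7, col=5) -> (row=6, col=5)
  D (down): (row=6, col=5) -> (row=7, col=5)
Final: (row=7, col=5)

Answer: Final position: (row=7, col=5)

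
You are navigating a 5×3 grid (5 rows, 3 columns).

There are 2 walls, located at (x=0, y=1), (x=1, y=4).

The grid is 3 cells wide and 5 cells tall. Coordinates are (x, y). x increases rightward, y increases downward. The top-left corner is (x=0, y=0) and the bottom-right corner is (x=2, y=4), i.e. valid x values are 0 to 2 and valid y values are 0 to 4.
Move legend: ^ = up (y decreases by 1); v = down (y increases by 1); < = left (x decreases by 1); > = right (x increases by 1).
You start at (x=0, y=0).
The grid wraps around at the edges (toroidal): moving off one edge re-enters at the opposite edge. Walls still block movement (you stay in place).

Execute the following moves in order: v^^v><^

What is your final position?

Answer: Final position: (x=2, y=3)

Derivation:
Start: (x=0, y=0)
  v (down): blocked, stay at (x=0, y=0)
  ^ (up): (x=0, y=0) -> (x=0, y=4)
  ^ (up): (x=0, y=4) -> (x=0, y=3)
  v (down): (x=0, y=3) -> (x=0, y=4)
  > (right): blocked, stay at (x=0, y=4)
  < (left): (x=0, y=4) -> (x=2, y=4)
  ^ (up): (x=2, y=4) -> (x=2, y=3)
Final: (x=2, y=3)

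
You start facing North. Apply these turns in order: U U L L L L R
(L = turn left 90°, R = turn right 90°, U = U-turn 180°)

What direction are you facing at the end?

Start: North
  U (U-turn (180°)) -> South
  U (U-turn (180°)) -> North
  L (left (90° counter-clockwise)) -> West
  L (left (90° counter-clockwise)) -> South
  L (left (90° counter-clockwise)) -> East
  L (left (90° counter-clockwise)) -> North
  R (right (90° clockwise)) -> East
Final: East

Answer: Final heading: East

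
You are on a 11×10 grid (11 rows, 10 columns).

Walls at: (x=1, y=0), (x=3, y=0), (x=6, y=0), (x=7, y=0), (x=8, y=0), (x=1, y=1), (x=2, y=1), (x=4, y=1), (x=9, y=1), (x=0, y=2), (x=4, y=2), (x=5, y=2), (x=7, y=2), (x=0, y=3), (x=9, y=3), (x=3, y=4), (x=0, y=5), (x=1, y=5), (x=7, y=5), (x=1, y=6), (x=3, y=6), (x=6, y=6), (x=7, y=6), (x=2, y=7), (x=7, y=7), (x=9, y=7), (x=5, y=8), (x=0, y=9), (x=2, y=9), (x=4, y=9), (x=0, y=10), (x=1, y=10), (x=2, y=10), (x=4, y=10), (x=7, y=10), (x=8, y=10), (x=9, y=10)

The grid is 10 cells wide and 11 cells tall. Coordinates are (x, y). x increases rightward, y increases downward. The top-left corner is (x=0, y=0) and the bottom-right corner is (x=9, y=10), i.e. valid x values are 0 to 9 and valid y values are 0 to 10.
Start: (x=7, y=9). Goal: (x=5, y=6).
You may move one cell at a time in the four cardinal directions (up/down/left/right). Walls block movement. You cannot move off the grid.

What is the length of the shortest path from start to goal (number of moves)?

BFS from (x=7, y=9) until reaching (x=5, y=6):
  Distance 0: (x=7, y=9)
  Distance 1: (x=7, y=8), (x=6, y=9), (x=8, y=9)
  Distance 2: (x=6, y=8), (x=8, y=8), (x=5, y=9), (x=9, y=9), (x=6, y=10)
  Distance 3: (x=6, y=7), (x=8, y=7), (x=9, y=8), (x=5, y=10)
  Distance 4: (x=8, y=6), (x=5, y=7)
  Distance 5: (x=8, y=5), (x=5, y=6), (x=9, y=6), (x=4, y=7)  <- goal reached here
One shortest path (5 moves): (x=7, y=9) -> (x=6, y=9) -> (x=6, y=8) -> (x=6, y=7) -> (x=5, y=7) -> (x=5, y=6)

Answer: Shortest path length: 5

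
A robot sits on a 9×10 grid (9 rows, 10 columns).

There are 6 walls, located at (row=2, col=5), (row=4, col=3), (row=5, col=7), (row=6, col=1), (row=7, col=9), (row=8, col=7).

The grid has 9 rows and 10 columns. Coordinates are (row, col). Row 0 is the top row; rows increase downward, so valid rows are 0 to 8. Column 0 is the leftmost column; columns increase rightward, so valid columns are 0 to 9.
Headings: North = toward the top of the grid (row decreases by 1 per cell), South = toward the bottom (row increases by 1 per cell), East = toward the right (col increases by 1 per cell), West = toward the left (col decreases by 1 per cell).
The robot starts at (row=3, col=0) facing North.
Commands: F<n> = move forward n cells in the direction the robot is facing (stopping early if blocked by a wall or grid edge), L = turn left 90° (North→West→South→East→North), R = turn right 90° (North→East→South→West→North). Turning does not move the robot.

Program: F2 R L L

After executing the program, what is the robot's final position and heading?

Start: (row=3, col=0), facing North
  F2: move forward 2, now at (row=1, col=0)
  R: turn right, now facing East
  L: turn left, now facing North
  L: turn left, now facing West
Final: (row=1, col=0), facing West

Answer: Final position: (row=1, col=0), facing West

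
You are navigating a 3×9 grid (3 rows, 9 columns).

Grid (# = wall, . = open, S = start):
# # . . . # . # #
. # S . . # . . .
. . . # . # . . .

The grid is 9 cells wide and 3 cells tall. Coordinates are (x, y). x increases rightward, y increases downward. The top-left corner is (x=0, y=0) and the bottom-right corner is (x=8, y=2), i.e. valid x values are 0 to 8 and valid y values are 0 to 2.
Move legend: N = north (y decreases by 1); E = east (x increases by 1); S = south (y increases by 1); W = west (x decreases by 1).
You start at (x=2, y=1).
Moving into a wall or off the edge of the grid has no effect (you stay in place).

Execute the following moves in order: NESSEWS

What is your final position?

Answer: Final position: (x=3, y=1)

Derivation:
Start: (x=2, y=1)
  N (north): (x=2, y=1) -> (x=2, y=0)
  E (east): (x=2, y=0) -> (x=3, y=0)
  S (south): (x=3, y=0) -> (x=3, y=1)
  S (south): blocked, stay at (x=3, y=1)
  E (east): (x=3, y=1) -> (x=4, y=1)
  W (west): (x=4, y=1) -> (x=3, y=1)
  S (south): blocked, stay at (x=3, y=1)
Final: (x=3, y=1)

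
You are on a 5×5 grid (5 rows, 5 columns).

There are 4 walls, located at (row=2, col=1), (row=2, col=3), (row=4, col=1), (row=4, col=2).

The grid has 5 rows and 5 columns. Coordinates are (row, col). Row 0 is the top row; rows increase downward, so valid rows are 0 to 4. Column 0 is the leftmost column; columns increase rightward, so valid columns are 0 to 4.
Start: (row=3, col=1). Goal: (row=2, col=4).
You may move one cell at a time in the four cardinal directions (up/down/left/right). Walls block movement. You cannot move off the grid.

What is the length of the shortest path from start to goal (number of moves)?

Answer: Shortest path length: 4

Derivation:
BFS from (row=3, col=1) until reaching (row=2, col=4):
  Distance 0: (row=3, col=1)
  Distance 1: (row=3, col=0), (row=3, col=2)
  Distance 2: (row=2, col=0), (row=2, col=2), (row=3, col=3), (row=4, col=0)
  Distance 3: (row=1, col=0), (row=1, col=2), (row=3, col=4), (row=4, col=3)
  Distance 4: (row=0, col=0), (row=0, col=2), (row=1, col=1), (row=1, col=3), (row=2, col=4), (row=4, col=4)  <- goal reached here
One shortest path (4 moves): (row=3, col=1) -> (row=3, col=2) -> (row=3, col=3) -> (row=3, col=4) -> (row=2, col=4)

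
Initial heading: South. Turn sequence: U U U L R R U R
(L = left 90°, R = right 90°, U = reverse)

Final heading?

Answer: Final heading: North

Derivation:
Start: South
  U (U-turn (180°)) -> North
  U (U-turn (180°)) -> South
  U (U-turn (180°)) -> North
  L (left (90° counter-clockwise)) -> West
  R (right (90° clockwise)) -> North
  R (right (90° clockwise)) -> East
  U (U-turn (180°)) -> West
  R (right (90° clockwise)) -> North
Final: North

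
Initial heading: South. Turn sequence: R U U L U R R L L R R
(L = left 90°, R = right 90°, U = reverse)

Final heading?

Answer: Final heading: South

Derivation:
Start: South
  R (right (90° clockwise)) -> West
  U (U-turn (180°)) -> East
  U (U-turn (180°)) -> West
  L (left (90° counter-clockwise)) -> South
  U (U-turn (180°)) -> North
  R (right (90° clockwise)) -> East
  R (right (90° clockwise)) -> South
  L (left (90° counter-clockwise)) -> East
  L (left (90° counter-clockwise)) -> North
  R (right (90° clockwise)) -> East
  R (right (90° clockwise)) -> South
Final: South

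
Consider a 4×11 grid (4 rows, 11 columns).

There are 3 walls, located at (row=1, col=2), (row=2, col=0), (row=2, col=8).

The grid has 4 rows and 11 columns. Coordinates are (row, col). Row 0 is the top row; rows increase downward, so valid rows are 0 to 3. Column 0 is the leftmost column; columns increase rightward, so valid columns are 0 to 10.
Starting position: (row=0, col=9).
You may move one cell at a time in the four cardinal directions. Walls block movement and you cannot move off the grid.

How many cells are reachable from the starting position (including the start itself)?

BFS flood-fill from (row=0, col=9):
  Distance 0: (row=0, col=9)
  Distance 1: (row=0, col=8), (row=0, col=10), (row=1, col=9)
  Distance 2: (row=0, col=7), (row=1, col=8), (row=1, col=10), (row=2, col=9)
  Distance 3: (row=0, col=6), (row=1, col=7), (row=2, col=10), (row=3, col=9)
  Distance 4: (row=0, col=5), (row=1, col=6), (row=2, col=7), (row=3, col=8), (row=3, col=10)
  Distance 5: (row=0, col=4), (row=1, col=5), (row=2, col=6), (row=3, col=7)
  Distance 6: (row=0, col=3), (row=1, col=4), (row=2, col=5), (row=3, col=6)
  Distance 7: (row=0, col=2), (row=1, col=3), (row=2, col=4), (row=3, col=5)
  Distance 8: (row=0, col=1), (row=2, col=3), (row=3, col=4)
  Distance 9: (row=0, col=0), (row=1, col=1), (row=2, col=2), (row=3, col=3)
  Distance 10: (row=1, col=0), (row=2, col=1), (row=3, col=2)
  Distance 11: (row=3, col=1)
  Distance 12: (row=3, col=0)
Total reachable: 41 (grid has 41 open cells total)

Answer: Reachable cells: 41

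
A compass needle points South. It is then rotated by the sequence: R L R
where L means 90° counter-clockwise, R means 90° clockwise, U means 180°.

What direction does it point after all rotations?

Start: South
  R (right (90° clockwise)) -> West
  L (left (90° counter-clockwise)) -> South
  R (right (90° clockwise)) -> West
Final: West

Answer: Final heading: West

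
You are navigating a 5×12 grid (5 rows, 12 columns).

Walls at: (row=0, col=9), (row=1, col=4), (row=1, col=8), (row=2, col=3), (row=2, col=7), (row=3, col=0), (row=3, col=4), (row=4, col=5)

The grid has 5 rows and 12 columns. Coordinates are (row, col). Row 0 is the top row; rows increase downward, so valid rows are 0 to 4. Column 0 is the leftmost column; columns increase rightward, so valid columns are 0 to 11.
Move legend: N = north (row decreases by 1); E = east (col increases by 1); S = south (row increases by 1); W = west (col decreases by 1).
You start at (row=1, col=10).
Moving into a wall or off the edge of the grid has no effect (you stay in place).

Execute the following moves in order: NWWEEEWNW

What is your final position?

Start: (row=1, col=10)
  N (north): (row=1, col=10) -> (row=0, col=10)
  W (west): blocked, stay at (row=0, col=10)
  W (west): blocked, stay at (row=0, col=10)
  E (east): (row=0, col=10) -> (row=0, col=11)
  E (east): blocked, stay at (row=0, col=11)
  E (east): blocked, stay at (row=0, col=11)
  W (west): (row=0, col=11) -> (row=0, col=10)
  N (north): blocked, stay at (row=0, col=10)
  W (west): blocked, stay at (row=0, col=10)
Final: (row=0, col=10)

Answer: Final position: (row=0, col=10)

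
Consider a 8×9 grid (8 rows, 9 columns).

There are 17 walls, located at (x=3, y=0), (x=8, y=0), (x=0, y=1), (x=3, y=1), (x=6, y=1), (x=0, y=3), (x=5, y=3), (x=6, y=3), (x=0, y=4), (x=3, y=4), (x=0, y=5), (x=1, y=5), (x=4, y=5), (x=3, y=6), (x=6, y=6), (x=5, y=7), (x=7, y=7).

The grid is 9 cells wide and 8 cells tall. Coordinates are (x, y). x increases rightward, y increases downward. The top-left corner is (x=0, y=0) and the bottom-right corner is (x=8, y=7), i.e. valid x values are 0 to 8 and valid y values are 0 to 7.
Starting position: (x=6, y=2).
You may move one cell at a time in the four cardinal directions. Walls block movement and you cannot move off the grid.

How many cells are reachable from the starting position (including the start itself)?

Answer: Reachable cells: 54

Derivation:
BFS flood-fill from (x=6, y=2):
  Distance 0: (x=6, y=2)
  Distance 1: (x=5, y=2), (x=7, y=2)
  Distance 2: (x=5, y=1), (x=7, y=1), (x=4, y=2), (x=8, y=2), (x=7, y=3)
  Distance 3: (x=5, y=0), (x=7, y=0), (x=4, y=1), (x=8, y=1), (x=3, y=2), (x=4, y=3), (x=8, y=3), (x=7, y=4)
  Distance 4: (x=4, y=0), (x=6, y=0), (x=2, y=2), (x=3, y=3), (x=4, y=4), (x=6, y=4), (x=8, y=4), (x=7, y=5)
  Distance 5: (x=2, y=1), (x=1, y=2), (x=2, y=3), (x=5, y=4), (x=6, y=5), (x=8, y=5), (x=7, y=6)
  Distance 6: (x=2, y=0), (x=1, y=1), (x=0, y=2), (x=1, y=3), (x=2, y=4), (x=5, y=5), (x=8, y=6)
  Distance 7: (x=1, y=0), (x=1, y=4), (x=2, y=5), (x=5, y=6), (x=8, y=7)
  Distance 8: (x=0, y=0), (x=3, y=5), (x=2, y=6), (x=4, y=6)
  Distance 9: (x=1, y=6), (x=2, y=7), (x=4, y=7)
  Distance 10: (x=0, y=6), (x=1, y=7), (x=3, y=7)
  Distance 11: (x=0, y=7)
Total reachable: 54 (grid has 55 open cells total)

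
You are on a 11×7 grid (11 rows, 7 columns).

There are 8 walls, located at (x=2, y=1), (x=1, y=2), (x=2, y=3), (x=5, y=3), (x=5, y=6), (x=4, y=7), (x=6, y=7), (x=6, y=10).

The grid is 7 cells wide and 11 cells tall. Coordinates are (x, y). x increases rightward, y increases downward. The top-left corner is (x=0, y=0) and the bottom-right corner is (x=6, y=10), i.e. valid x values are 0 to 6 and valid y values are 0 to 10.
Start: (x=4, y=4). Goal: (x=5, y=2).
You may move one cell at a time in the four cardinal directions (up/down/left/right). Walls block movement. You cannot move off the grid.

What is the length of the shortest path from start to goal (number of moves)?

BFS from (x=4, y=4) until reaching (x=5, y=2):
  Distance 0: (x=4, y=4)
  Distance 1: (x=4, y=3), (x=3, y=4), (x=5, y=4), (x=4, y=5)
  Distance 2: (x=4, y=2), (x=3, y=3), (x=2, y=4), (x=6, y=4), (x=3, y=5), (x=5, y=5), (x=4, y=6)
  Distance 3: (x=4, y=1), (x=3, y=2), (x=5, y=2), (x=6, y=3), (x=1, y=4), (x=2, y=5), (x=6, y=5), (x=3, y=6)  <- goal reached here
One shortest path (3 moves): (x=4, y=4) -> (x=4, y=3) -> (x=4, y=2) -> (x=5, y=2)

Answer: Shortest path length: 3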